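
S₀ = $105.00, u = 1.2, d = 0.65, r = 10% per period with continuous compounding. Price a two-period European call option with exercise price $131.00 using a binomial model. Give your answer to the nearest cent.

Risk-neutral probability p = (e^0.1 − 0.65)/(1.2 − 0.65) = 0.4552/0.5500 = 0.8276
Terminal stock prices: S_uu = 151.2, S_ud = 81.9, S_dd = 44.36
Terminal payoffs (S − K): max(20.2, 0) = 20.2, max(-49.1, 0) = 0, max(-86.64, 0) = 0
Node u (S = 126): V_u = e^(−0.1)·[0.8276·20.2000 + 0.1724·0.0000] = 15.1263
Node d (S = 68.25): V_d = e^(−0.1)·[0.8276·0.0000 + 0.1724·0.0000] = 0.0000
Node 0 (S = 105): V_0 = e^(−0.1)·[0.8276·15.1263 + 0.1724·0.0000] = 11.3270

$11.33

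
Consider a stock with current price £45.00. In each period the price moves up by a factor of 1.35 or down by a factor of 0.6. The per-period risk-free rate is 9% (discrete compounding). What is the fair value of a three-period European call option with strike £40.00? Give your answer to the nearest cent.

Risk-neutral probability p = (1 + 0.09 − 0.6)/(1.35 − 0.6) = 0.4900/0.7500 = 0.6533
Terminal stock prices: S_uuu = 110.7, S_uud = 49.21, S_udd = 21.87, S_ddd = 9.72
Terminal payoffs (S − K): max(70.72, 0) = 70.72, max(9.208, 0) = 9.208, max(-18.13, 0) = 0, max(-30.28, 0) = 0
Node uu (S = 82.01): V_uu = 1/1.09·[0.6533·70.7169 + 0.3467·9.2075] = 45.3153
Node ud (S = 36.45): V_ud = 1/1.09·[0.6533·9.2075 + 0.3467·0.0000] = 5.5189
Node dd (S = 16.2): V_dd = 1/1.09·[0.6533·0.0000 + 0.3467·0.0000] = 0.0000
Node u (S = 60.75): V_u = 1/1.09·[0.6533·45.3153 + 0.3467·5.5189] = 28.9167
Node d (S = 27): V_d = 1/1.09·[0.6533·5.5189 + 0.3467·0.0000] = 3.3079
Node 0 (S = 45): V_0 = 1/1.09·[0.6533·28.9167 + 0.3467·3.3079] = 18.3844

£18.38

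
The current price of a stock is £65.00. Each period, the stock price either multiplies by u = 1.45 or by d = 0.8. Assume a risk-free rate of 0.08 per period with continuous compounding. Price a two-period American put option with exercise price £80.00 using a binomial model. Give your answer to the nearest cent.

Risk-neutral probability p = (e^0.08 − 0.8)/(1.45 − 0.8) = 0.2833/0.6500 = 0.4358
Terminal stock prices: S_uu = 136.7, S_ud = 75.4, S_dd = 41.6
Terminal payoffs (K − S): max(-56.66, 0) = 0, max(4.6, 0) = 4.6, max(38.4, 0) = 38.4
Node u (S = 94.25): continuation = e^(−0.08)·[0.4358·0.0000 + 0.5642·4.6000] = 2.3957; exercise value = 0.0000 ≤ continuation, so V_u = 2.3957
Node d (S = 52): continuation = e^(−0.08)·[0.4358·4.6000 + 0.5642·38.4000] = 21.8493; exercise value = 28.0000 > continuation, so V_d = 28.0000 (exercise)
Node 0 (S = 65): continuation = e^(−0.08)·[0.4358·2.3957 + 0.5642·28.0000] = 15.5462; exercise value = 15.0000 ≤ continuation, so V_0 = 15.5462

£15.55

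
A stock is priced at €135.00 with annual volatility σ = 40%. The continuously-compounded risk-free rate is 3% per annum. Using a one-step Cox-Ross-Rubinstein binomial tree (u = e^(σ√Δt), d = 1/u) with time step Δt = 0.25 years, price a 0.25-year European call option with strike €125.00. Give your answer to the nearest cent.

CRR parameters: u = e^(σ√Δt) = e^(0.4·√0.25) = 1.2214, d = 1/u = 0.8187
Per-period rate: rΔt = 0.03·0.25 = 0.0075, so R = e^0.0075 = 1.0075
Risk-neutral probability p = (e^0.0075 − 0.8187)/(1.2214 − 0.8187) = 0.1888/0.4027 = 0.4689
Terminal stock prices: S_u = 164.9, S_d = 110.5
Terminal payoffs (S − K): max(39.89, 0) = 39.89, max(-14.47, 0) = 0
Node 0 (S = 135): V_0 = e^(−0.0075)·[0.4689·39.8894 + 0.5311·0.0000] = 18.5629

€18.56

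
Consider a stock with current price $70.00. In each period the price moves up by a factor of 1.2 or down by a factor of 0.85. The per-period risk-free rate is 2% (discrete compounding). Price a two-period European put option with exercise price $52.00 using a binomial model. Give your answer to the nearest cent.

$0.36

Risk-neutral probability p = (1 + 0.02 − 0.85)/(1.2 − 0.85) = 0.1700/0.3500 = 0.4857
Terminal stock prices: S_uu = 100.8, S_ud = 71.4, S_dd = 50.57
Terminal payoffs (K − S): max(-48.8, 0) = 0, max(-19.4, 0) = 0, max(1.425, 0) = 1.425
Node u (S = 84): V_u = 1/1.02·[0.4857·0.0000 + 0.5143·0.0000] = 0.0000
Node d (S = 59.5): V_d = 1/1.02·[0.4857·0.0000 + 0.5143·1.4250] = 0.7185
Node 0 (S = 70): V_0 = 1/1.02·[0.4857·0.0000 + 0.5143·0.7185] = 0.3623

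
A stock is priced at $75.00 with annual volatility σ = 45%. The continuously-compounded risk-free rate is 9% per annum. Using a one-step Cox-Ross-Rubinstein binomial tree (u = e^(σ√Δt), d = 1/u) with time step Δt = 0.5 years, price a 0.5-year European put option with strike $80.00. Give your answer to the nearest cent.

$12.35

CRR parameters: u = e^(σ√Δt) = e^(0.45·√0.5) = 1.3746, d = 1/u = 0.7275
Per-period rate: rΔt = 0.09·0.5 = 0.045, so R = e^0.045 = 1.0460
Risk-neutral probability p = (e^0.045 − 0.7275)/(1.3746 − 0.7275) = 0.3186/0.6472 = 0.4922
Terminal stock prices: S_u = 103.1, S_d = 54.56
Terminal payoffs (K − S): max(-23.1, 0) = 0, max(25.44, 0) = 25.44
Node 0 (S = 75): V_0 = e^(−0.045)·[0.4922·0.0000 + 0.5078·25.4406] = 12.3494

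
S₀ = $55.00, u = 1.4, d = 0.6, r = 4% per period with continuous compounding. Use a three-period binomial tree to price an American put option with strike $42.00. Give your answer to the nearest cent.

Risk-neutral probability p = (e^0.04 − 0.6)/(1.4 − 0.6) = 0.4408/0.8000 = 0.5510
Terminal stock prices: S_uuu = 150.9, S_uud = 64.68, S_udd = 27.72, S_ddd = 11.88
Terminal payoffs (K − S): max(-108.9, 0) = 0, max(-22.68, 0) = 0, max(14.28, 0) = 14.28, max(30.12, 0) = 30.12
Node uu (S = 107.8): continuation = e^(−0.04)·[0.5510·0.0000 + 0.4490·0.0000] = 0.0000; exercise value = 0.0000 ≤ continuation, so V_uu = 0.0000
Node ud (S = 46.2): continuation = e^(−0.04)·[0.5510·0.0000 + 0.4490·14.2800] = 6.1601; exercise value = 0.0000 ≤ continuation, so V_ud = 6.1601
Node dd (S = 19.8): continuation = e^(−0.04)·[0.5510·14.2800 + 0.4490·30.1200] = 20.5532; exercise value = 22.2000 > continuation, so V_dd = 22.2000 (exercise)
Node u (S = 77): continuation = e^(−0.04)·[0.5510·0.0000 + 0.4490·6.1601] = 2.6574; exercise value = 0.0000 ≤ continuation, so V_u = 2.6574
Node d (S = 33): continuation = e^(−0.04)·[0.5510·6.1601 + 0.4490·22.2000] = 12.8379; exercise value = 9.0000 ≤ continuation, so V_d = 12.8379
Node 0 (S = 55): continuation = e^(−0.04)·[0.5510·2.6574 + 0.4490·12.8379] = 6.9449; exercise value = 0.0000 ≤ continuation, so V_0 = 6.9449

$6.94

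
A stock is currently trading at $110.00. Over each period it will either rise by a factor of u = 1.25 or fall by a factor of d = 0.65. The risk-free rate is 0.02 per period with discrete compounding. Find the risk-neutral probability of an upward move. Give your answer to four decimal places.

p = 0.6167

Risk-neutral probability p = (1 + 0.02 − 0.65)/(1.25 − 0.65) = 0.3700/0.6000 = 0.6167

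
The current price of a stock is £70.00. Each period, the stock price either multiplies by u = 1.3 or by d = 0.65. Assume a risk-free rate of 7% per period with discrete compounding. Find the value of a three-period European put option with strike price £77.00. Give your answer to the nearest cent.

Risk-neutral probability p = (1 + 0.07 − 0.65)/(1.3 − 0.65) = 0.4200/0.6500 = 0.6462
Terminal stock prices: S_uuu = 153.8, S_uud = 76.9, S_udd = 38.45, S_ddd = 19.22
Terminal payoffs (K − S): max(-76.79, 0) = 0, max(0.105, 0) = 0.105, max(38.55, 0) = 38.55, max(57.78, 0) = 57.78
Node uu (S = 118.3): V_uu = 1/1.07·[0.6462·0.0000 + 0.3538·0.1050] = 0.0347
Node ud (S = 59.15): V_ud = 1/1.07·[0.6462·0.1050 + 0.3538·38.5525] = 12.8126
Node dd (S = 29.58): V_dd = 1/1.07·[0.6462·38.5525 + 0.3538·57.7763] = 42.3876
Node u (S = 91): V_u = 1/1.07·[0.6462·0.0347 + 0.3538·12.8126] = 4.2581
Node d (S = 45.5): V_d = 1/1.07·[0.6462·12.8126 + 0.3538·42.3876] = 21.7548
Node 0 (S = 70): V_0 = 1/1.07·[0.6462·4.2581 + 0.3538·21.7548] = 9.7656

£9.77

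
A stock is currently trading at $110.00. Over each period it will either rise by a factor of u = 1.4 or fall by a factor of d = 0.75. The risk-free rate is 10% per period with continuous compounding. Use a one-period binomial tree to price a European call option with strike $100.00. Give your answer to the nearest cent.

$26.70

Risk-neutral probability p = (e^0.1 − 0.75)/(1.4 − 0.75) = 0.3552/0.6500 = 0.5464
Terminal stock prices: S_u = 154, S_d = 82.5
Terminal payoffs (S − K): max(54, 0) = 54, max(-17.5, 0) = 0
Node 0 (S = 110): V_0 = e^(−0.1)·[0.5464·54.0000 + 0.4536·0.0000] = 26.6986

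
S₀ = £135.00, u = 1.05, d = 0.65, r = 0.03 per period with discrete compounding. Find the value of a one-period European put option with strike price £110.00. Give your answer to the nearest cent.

Risk-neutral probability p = (1 + 0.03 − 0.65)/(1.05 − 0.65) = 0.3800/0.4000 = 0.9500
Terminal stock prices: S_u = 141.8, S_d = 87.75
Terminal payoffs (K − S): max(-31.75, 0) = 0, max(22.25, 0) = 22.25
Node 0 (S = 135): V_0 = 1/1.03·[0.9500·0.0000 + 0.0500·22.2500] = 1.0801

£1.08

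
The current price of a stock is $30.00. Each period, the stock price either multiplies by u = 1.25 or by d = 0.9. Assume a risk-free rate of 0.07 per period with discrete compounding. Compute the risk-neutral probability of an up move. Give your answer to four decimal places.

p = 0.4857

Risk-neutral probability p = (1 + 0.07 − 0.9)/(1.25 − 0.9) = 0.1700/0.3500 = 0.4857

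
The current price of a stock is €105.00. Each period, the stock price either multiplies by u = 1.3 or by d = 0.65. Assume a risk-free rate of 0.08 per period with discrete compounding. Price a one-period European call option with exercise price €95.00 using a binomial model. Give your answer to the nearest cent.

€25.42

Risk-neutral probability p = (1 + 0.08 − 0.65)/(1.3 − 0.65) = 0.4300/0.6500 = 0.6615
Terminal stock prices: S_u = 136.5, S_d = 68.25
Terminal payoffs (S − K): max(41.5, 0) = 41.5, max(-26.75, 0) = 0
Node 0 (S = 105): V_0 = 1/1.08·[0.6615·41.5000 + 0.3385·0.0000] = 25.4202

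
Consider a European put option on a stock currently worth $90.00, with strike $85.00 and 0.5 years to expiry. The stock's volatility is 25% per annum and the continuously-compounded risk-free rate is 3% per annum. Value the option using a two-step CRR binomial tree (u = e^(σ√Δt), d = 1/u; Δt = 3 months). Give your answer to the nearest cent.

CRR parameters: u = e^(σ√Δt) = e^(0.25·√0.25) = 1.1331, d = 1/u = 0.8825
Per-period rate: rΔt = 0.03·0.25 = 0.0075, so R = e^0.0075 = 1.0075
Risk-neutral probability p = (e^0.0075 − 0.8825)/(1.1331 − 0.8825) = 0.1250/0.2507 = 0.4988
Terminal stock prices: S_uu = 115.6, S_ud = 90, S_dd = 70.09
Terminal payoffs (K − S): max(-30.56, 0) = 0, max(-5, 0) = 0, max(14.91, 0) = 14.91
Node u (S = 102): V_u = e^(−0.0075)·[0.4988·0.0000 + 0.5012·0.0000] = 0.0000
Node d (S = 79.42): V_d = e^(−0.0075)·[0.4988·0.0000 + 0.5012·14.9079] = 7.4157
Node 0 (S = 90): V_0 = e^(−0.0075)·[0.4988·0.0000 + 0.5012·7.4157] = 3.6888

$3.69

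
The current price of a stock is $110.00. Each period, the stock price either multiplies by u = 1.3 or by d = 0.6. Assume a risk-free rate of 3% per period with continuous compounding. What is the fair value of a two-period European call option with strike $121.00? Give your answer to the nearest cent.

Risk-neutral probability p = (e^0.03 − 0.6)/(1.3 − 0.6) = 0.4305/0.7000 = 0.6149
Terminal stock prices: S_uu = 185.9, S_ud = 85.8, S_dd = 39.6
Terminal payoffs (S − K): max(64.9, 0) = 64.9, max(-35.2, 0) = 0, max(-81.4, 0) = 0
Node u (S = 143): V_u = e^(−0.03)·[0.6149·64.9000 + 0.3851·0.0000] = 38.7298
Node d (S = 66): V_d = e^(−0.03)·[0.6149·0.0000 + 0.3851·0.0000] = 0.0000
Node 0 (S = 110): V_0 = e^(−0.03)·[0.6149·38.7298 + 0.3851·0.0000] = 23.1124

$23.11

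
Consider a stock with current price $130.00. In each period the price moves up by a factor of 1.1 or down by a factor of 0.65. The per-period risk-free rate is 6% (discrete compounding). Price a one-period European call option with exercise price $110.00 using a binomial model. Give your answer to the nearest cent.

$28.36

Risk-neutral probability p = (1 + 0.06 − 0.65)/(1.1 − 0.65) = 0.4100/0.4500 = 0.9111
Terminal stock prices: S_u = 143, S_d = 84.5
Terminal payoffs (S − K): max(33, 0) = 33, max(-25.5, 0) = 0
Node 0 (S = 130): V_0 = 1/1.06·[0.9111·33.0000 + 0.0889·0.0000] = 28.3648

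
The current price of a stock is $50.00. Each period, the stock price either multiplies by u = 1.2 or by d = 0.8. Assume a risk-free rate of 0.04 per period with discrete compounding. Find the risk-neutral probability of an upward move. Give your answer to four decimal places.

Risk-neutral probability p = (1 + 0.04 − 0.8)/(1.2 − 0.8) = 0.2400/0.4000 = 0.6000

p = 0.6000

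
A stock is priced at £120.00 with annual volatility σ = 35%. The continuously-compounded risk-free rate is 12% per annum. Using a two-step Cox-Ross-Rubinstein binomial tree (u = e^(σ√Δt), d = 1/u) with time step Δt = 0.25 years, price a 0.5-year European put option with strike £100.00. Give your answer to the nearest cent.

£3.04

CRR parameters: u = e^(σ√Δt) = e^(0.35·√0.25) = 1.1912, d = 1/u = 0.8395
Per-period rate: rΔt = 0.12·0.25 = 0.03, so R = e^0.03 = 1.0305
Risk-neutral probability p = (e^0.03 − 0.8395)/(1.1912 − 0.8395) = 0.1910/0.3518 = 0.5429
Terminal stock prices: S_uu = 170.3, S_ud = 120, S_dd = 84.56
Terminal payoffs (K − S): max(-70.29, 0) = 0, max(-20, 0) = 0, max(15.44, 0) = 15.44
Node u (S = 142.9): V_u = e^(−0.03)·[0.5429·0.0000 + 0.4571·0.0000] = 0.0000
Node d (S = 100.7): V_d = e^(−0.03)·[0.5429·0.0000 + 0.4571·15.4374] = 6.8474
Node 0 (S = 120): V_0 = e^(−0.03)·[0.5429·0.0000 + 0.4571·6.8474] = 3.0372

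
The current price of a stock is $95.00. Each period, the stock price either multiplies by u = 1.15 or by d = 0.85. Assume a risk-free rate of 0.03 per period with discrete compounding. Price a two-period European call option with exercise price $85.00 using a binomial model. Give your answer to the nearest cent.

$17.35

Risk-neutral probability p = (1 + 0.03 − 0.85)/(1.15 − 0.85) = 0.1800/0.3000 = 0.6000
Terminal stock prices: S_uu = 125.6, S_ud = 92.86, S_dd = 68.64
Terminal payoffs (S − K): max(40.64, 0) = 40.64, max(7.862, 0) = 7.862, max(-16.36, 0) = 0
Node u (S = 109.2): V_u = 1/1.03·[0.6000·40.6375 + 0.4000·7.8625] = 26.7257
Node d (S = 80.75): V_d = 1/1.03·[0.6000·7.8625 + 0.4000·0.0000] = 4.5801
Node 0 (S = 95): V_0 = 1/1.03·[0.6000·26.7257 + 0.4000·4.5801] = 17.3471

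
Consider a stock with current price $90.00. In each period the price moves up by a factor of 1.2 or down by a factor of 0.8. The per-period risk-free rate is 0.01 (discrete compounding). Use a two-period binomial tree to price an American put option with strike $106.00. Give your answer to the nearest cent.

$20.78

Risk-neutral probability p = (1 + 0.01 − 0.8)/(1.2 − 0.8) = 0.2100/0.4000 = 0.5250
Terminal stock prices: S_uu = 129.6, S_ud = 86.4, S_dd = 57.6
Terminal payoffs (K − S): max(-23.6, 0) = 0, max(19.6, 0) = 19.6, max(48.4, 0) = 48.4
Node u (S = 108): continuation = 1/1.01·[0.5250·0.0000 + 0.4750·19.6000] = 9.2178; exercise value = 0.0000 ≤ continuation, so V_u = 9.2178
Node d (S = 72): continuation = 1/1.01·[0.5250·19.6000 + 0.4750·48.4000] = 32.9505; exercise value = 34.0000 > continuation, so V_d = 34.0000 (exercise)
Node 0 (S = 90): continuation = 1/1.01·[0.5250·9.2178 + 0.4750·34.0000] = 20.7815; exercise value = 16.0000 ≤ continuation, so V_0 = 20.7815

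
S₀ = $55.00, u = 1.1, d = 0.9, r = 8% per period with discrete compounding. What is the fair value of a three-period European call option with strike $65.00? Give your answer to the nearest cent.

Risk-neutral probability p = (1 + 0.08 − 0.9)/(1.1 − 0.9) = 0.1800/0.2000 = 0.9000
Terminal stock prices: S_uuu = 73.21, S_uud = 59.9, S_udd = 49.01, S_ddd = 40.1
Terminal payoffs (S − K): max(8.205, 0) = 8.205, max(-5.105, 0) = 0, max(-15.99, 0) = 0, max(-24.9, 0) = 0
Node uu (S = 66.55): V_uu = 1/1.08·[0.9000·8.2050 + 0.1000·0.0000] = 6.8375
Node ud (S = 54.45): V_ud = 1/1.08·[0.9000·0.0000 + 0.1000·0.0000] = 0.0000
Node dd (S = 44.55): V_dd = 1/1.08·[0.9000·0.0000 + 0.1000·0.0000] = 0.0000
Node u (S = 60.5): V_u = 1/1.08·[0.9000·6.8375 + 0.1000·0.0000] = 5.6979
Node d (S = 49.5): V_d = 1/1.08·[0.9000·0.0000 + 0.1000·0.0000] = 0.0000
Node 0 (S = 55): V_0 = 1/1.08·[0.9000·5.6979 + 0.1000·0.0000] = 4.7483

$4.75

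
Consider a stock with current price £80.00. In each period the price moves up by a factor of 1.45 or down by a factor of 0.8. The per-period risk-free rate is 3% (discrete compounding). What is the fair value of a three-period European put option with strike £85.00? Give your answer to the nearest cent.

Risk-neutral probability p = (1 + 0.03 − 0.8)/(1.45 − 0.8) = 0.2300/0.6500 = 0.3538
Terminal stock prices: S_uuu = 243.9, S_uud = 134.6, S_udd = 74.24, S_ddd = 40.96
Terminal payoffs (K − S): max(-158.9, 0) = 0, max(-49.56, 0) = 0, max(10.76, 0) = 10.76, max(44.04, 0) = 44.04
Node uu (S = 168.2): V_uu = 1/1.03·[0.3538·0.0000 + 0.6462·0.0000] = 0.0000
Node ud (S = 92.8): V_ud = 1/1.03·[0.3538·0.0000 + 0.6462·10.7600] = 6.7501
Node dd (S = 51.2): V_dd = 1/1.03·[0.3538·10.7600 + 0.6462·44.0400] = 31.3243
Node u (S = 116): V_u = 1/1.03·[0.3538·0.0000 + 0.6462·6.7501] = 4.2346
Node d (S = 64): V_d = 1/1.03·[0.3538·6.7501 + 0.6462·31.3243] = 21.9697
Node 0 (S = 80): V_0 = 1/1.03·[0.3538·4.2346 + 0.6462·21.9697] = 15.2371

£15.24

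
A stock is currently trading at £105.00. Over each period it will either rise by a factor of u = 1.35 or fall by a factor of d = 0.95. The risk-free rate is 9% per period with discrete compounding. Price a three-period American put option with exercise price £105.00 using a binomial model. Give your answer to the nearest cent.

Risk-neutral probability p = (1 + 0.09 − 0.95)/(1.35 − 0.95) = 0.1400/0.4000 = 0.3500
Terminal stock prices: S_uuu = 258.3, S_uud = 181.8, S_udd = 127.9, S_ddd = 90.02
Terminal payoffs (K − S): max(-153.3, 0) = 0, max(-76.79, 0) = 0, max(-22.93, 0) = 0, max(14.98, 0) = 14.98
Node uu (S = 191.4): continuation = 1/1.09·[0.3500·0.0000 + 0.6500·0.0000] = 0.0000; exercise value = 0.0000 ≤ continuation, so V_uu = 0.0000
Node ud (S = 134.7): continuation = 1/1.09·[0.3500·0.0000 + 0.6500·0.0000] = 0.0000; exercise value = 0.0000 ≤ continuation, so V_ud = 0.0000
Node dd (S = 94.76): continuation = 1/1.09·[0.3500·0.0000 + 0.6500·14.9756] = 8.9304; exercise value = 10.2375 > continuation, so V_dd = 10.2375 (exercise)
Node u (S = 141.8): continuation = 1/1.09·[0.3500·0.0000 + 0.6500·0.0000] = 0.0000; exercise value = 0.0000 ≤ continuation, so V_u = 0.0000
Node d (S = 99.75): continuation = 1/1.09·[0.3500·0.0000 + 0.6500·10.2375] = 6.1049; exercise value = 5.2500 ≤ continuation, so V_d = 6.1049
Node 0 (S = 105): continuation = 1/1.09·[0.3500·0.0000 + 0.6500·6.1049] = 3.6406; exercise value = 0.0000 ≤ continuation, so V_0 = 3.6406

£3.64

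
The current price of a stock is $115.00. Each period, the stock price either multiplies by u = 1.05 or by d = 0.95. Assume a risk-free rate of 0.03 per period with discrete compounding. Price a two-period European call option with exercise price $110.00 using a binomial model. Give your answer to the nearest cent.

$11.55

Risk-neutral probability p = (1 + 0.03 − 0.95)/(1.05 − 0.95) = 0.0800/0.1000 = 0.8000
Terminal stock prices: S_uu = 126.8, S_ud = 114.7, S_dd = 103.8
Terminal payoffs (S − K): max(16.79, 0) = 16.79, max(4.712, 0) = 4.712, max(-6.213, 0) = 0
Node u (S = 120.8): V_u = 1/1.03·[0.8000·16.7875 + 0.2000·4.7125] = 13.9539
Node d (S = 109.2): V_d = 1/1.03·[0.8000·4.7125 + 0.2000·0.0000] = 3.6602
Node 0 (S = 115): V_0 = 1/1.03·[0.8000·13.9539 + 0.2000·3.6602] = 11.5487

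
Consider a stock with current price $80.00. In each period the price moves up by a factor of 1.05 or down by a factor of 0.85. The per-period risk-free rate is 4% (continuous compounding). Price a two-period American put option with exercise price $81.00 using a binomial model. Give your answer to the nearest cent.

Risk-neutral probability p = (e^0.04 − 0.85)/(1.05 − 0.85) = 0.1908/0.2000 = 0.9541
Terminal stock prices: S_uu = 88.2, S_ud = 71.4, S_dd = 57.8
Terminal payoffs (K − S): max(-7.2, 0) = 0, max(9.6, 0) = 9.6, max(23.2, 0) = 23.2
Node u (S = 84): continuation = e^(−0.04)·[0.9541·0.0000 + 0.0459·9.6000] = 0.4238; exercise value = 0.0000 ≤ continuation, so V_u = 0.4238
Node d (S = 68): continuation = e^(−0.04)·[0.9541·9.6000 + 0.0459·23.2000] = 9.8239; exercise value = 13.0000 > continuation, so V_d = 13.0000 (exercise)
Node 0 (S = 80): continuation = e^(−0.04)·[0.9541·0.4238 + 0.0459·13.0000] = 0.9623; exercise value = 1.0000 > continuation, so V_0 = 1.0000 (exercise)

$1.00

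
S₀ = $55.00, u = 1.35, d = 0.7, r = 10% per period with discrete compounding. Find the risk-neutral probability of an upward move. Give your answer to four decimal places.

Risk-neutral probability p = (1 + 0.1 − 0.7)/(1.35 − 0.7) = 0.4000/0.6500 = 0.6154

p = 0.6154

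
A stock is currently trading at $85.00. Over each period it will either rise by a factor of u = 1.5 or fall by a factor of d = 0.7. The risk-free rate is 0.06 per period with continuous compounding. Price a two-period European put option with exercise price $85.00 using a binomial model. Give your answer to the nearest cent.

Risk-neutral probability p = (e^0.06 − 0.7)/(1.5 − 0.7) = 0.3618/0.8000 = 0.4523
Terminal stock prices: S_uu = 191.2, S_ud = 89.25, S_dd = 41.65
Terminal payoffs (K − S): max(-106.2, 0) = 0, max(-4.25, 0) = 0, max(43.35, 0) = 43.35
Node u (S = 127.5): V_u = e^(−0.06)·[0.4523·0.0000 + 0.5477·0.0000] = 0.0000
Node d (S = 59.5): V_d = e^(−0.06)·[0.4523·0.0000 + 0.5477·43.3500] = 22.3603
Node 0 (S = 85): V_0 = e^(−0.06)·[0.4523·0.0000 + 0.5477·22.3603] = 11.5336

$11.53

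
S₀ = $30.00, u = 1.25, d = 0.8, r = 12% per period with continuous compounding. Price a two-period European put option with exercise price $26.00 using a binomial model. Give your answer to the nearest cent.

Risk-neutral probability p = (e^0.12 − 0.8)/(1.25 − 0.8) = 0.3275/0.4500 = 0.7278
Terminal stock prices: S_uu = 46.88, S_ud = 30, S_dd = 19.2
Terminal payoffs (K − S): max(-20.88, 0) = 0, max(-4, 0) = 0, max(6.8, 0) = 6.8
Node u (S = 37.5): V_u = e^(−0.12)·[0.7278·0.0000 + 0.2722·0.0000] = 0.0000
Node d (S = 24): V_d = e^(−0.12)·[0.7278·0.0000 + 0.2722·6.8000] = 1.6418
Node 0 (S = 30): V_0 = e^(−0.12)·[0.7278·0.0000 + 0.2722·1.6418] = 0.3964

$0.40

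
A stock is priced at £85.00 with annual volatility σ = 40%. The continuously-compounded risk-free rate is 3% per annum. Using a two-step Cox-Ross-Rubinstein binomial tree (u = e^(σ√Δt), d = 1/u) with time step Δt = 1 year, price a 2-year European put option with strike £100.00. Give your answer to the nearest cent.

£25.32

CRR parameters: u = e^(σ√Δt) = e^(0.4·√1) = 1.4918, d = 1/u = 0.6703
Per-period rate: rΔt = 0.03·1 = 0.03, so R = e^0.03 = 1.0305
Risk-neutral probability p = (e^0.03 − 0.6703)/(1.4918 − 0.6703) = 0.3601/0.8215 = 0.4384
Terminal stock prices: S_uu = 189.2, S_ud = 85, S_dd = 38.19
Terminal payoffs (K − S): max(-89.17, 0) = 0, max(15, 0) = 15, max(61.81, 0) = 61.81
Node u (S = 126.8): V_u = e^(−0.03)·[0.4384·0.0000 + 0.5616·15.0000] = 8.1753
Node d (S = 56.98): V_d = e^(−0.03)·[0.4384·15.0000 + 0.5616·61.8070] = 40.0673
Node 0 (S = 85): V_0 = e^(−0.03)·[0.4384·8.1753 + 0.5616·40.0673] = 25.3154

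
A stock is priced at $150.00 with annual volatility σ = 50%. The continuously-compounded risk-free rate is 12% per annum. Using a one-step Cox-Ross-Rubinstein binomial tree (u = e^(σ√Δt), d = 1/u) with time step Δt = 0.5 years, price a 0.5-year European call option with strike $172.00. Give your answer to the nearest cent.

$19.53

CRR parameters: u = e^(σ√Δt) = e^(0.5·√0.5) = 1.4241, d = 1/u = 0.7022
Per-period rate: rΔt = 0.12·0.5 = 0.06, so R = e^0.06 = 1.0618
Risk-neutral probability p = (e^0.06 − 0.7022)/(1.4241 − 0.7022) = 0.3596/0.7219 = 0.4982
Terminal stock prices: S_u = 213.6, S_d = 105.3
Terminal payoffs (S − K): max(41.62, 0) = 41.62, max(-66.67, 0) = 0
Node 0 (S = 150): V_0 = e^(−0.06)·[0.4982·41.6179 + 0.5018·0.0000] = 19.5256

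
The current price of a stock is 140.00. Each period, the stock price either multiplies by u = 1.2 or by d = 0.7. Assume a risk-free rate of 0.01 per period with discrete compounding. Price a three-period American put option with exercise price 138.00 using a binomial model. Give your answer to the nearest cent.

Risk-neutral probability p = (1 + 0.01 − 0.7)/(1.2 − 0.7) = 0.3100/0.5000 = 0.6200
Terminal stock prices: S_uuu = 241.9, S_uud = 141.1, S_udd = 82.32, S_ddd = 48.02
Terminal payoffs (K − S): max(-103.9, 0) = 0, max(-3.12, 0) = 0, max(55.68, 0) = 55.68, max(89.98, 0) = 89.98
Node uu (S = 201.6): continuation = 1/1.01·[0.6200·0.0000 + 0.3800·0.0000] = 0.0000; exercise value = 0.0000 ≤ continuation, so V_uu = 0.0000
Node ud (S = 117.6): continuation = 1/1.01·[0.6200·0.0000 + 0.3800·55.6800] = 20.9489; exercise value = 20.4000 ≤ continuation, so V_ud = 20.9489
Node dd (S = 68.6): continuation = 1/1.01·[0.6200·55.6800 + 0.3800·89.9800] = 68.0337; exercise value = 69.4000 > continuation, so V_dd = 69.4000 (exercise)
Node u (S = 168): continuation = 1/1.01·[0.6200·0.0000 + 0.3800·20.9489] = 7.8818; exercise value = 0.0000 ≤ continuation, so V_u = 7.8818
Node d (S = 98): continuation = 1/1.01·[0.6200·20.9489 + 0.3800·69.4000] = 38.9706; exercise value = 40.0000 > continuation, so V_d = 40.0000 (exercise)
Node 0 (S = 140): continuation = 1/1.01·[0.6200·7.8818 + 0.3800·40.0000] = 19.8878; exercise value = 0.0000 ≤ continuation, so V_0 = 19.8878

19.89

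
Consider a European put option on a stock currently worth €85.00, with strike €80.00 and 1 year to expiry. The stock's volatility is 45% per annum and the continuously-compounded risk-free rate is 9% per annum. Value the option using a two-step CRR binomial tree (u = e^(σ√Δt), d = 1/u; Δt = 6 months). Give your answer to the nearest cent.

€8.25

CRR parameters: u = e^(σ√Δt) = e^(0.45·√0.5) = 1.3746, d = 1/u = 0.7275
Per-period rate: rΔt = 0.09·0.5 = 0.045, so R = e^0.045 = 1.0460
Risk-neutral probability p = (e^0.045 − 0.7275)/(1.3746 − 0.7275) = 0.3186/0.6472 = 0.4922
Terminal stock prices: S_uu = 160.6, S_ud = 85, S_dd = 44.98
Terminal payoffs (K − S): max(-80.62, 0) = 0, max(-5, 0) = 0, max(35.02, 0) = 35.02
Node u (S = 116.8): V_u = e^(−0.045)·[0.4922·0.0000 + 0.5078·0.0000] = 0.0000
Node d (S = 61.83): V_d = e^(−0.045)·[0.4922·0.0000 + 0.5078·35.0183] = 16.9987
Node 0 (S = 85): V_0 = e^(−0.045)·[0.4922·0.0000 + 0.5078·16.9987] = 8.2515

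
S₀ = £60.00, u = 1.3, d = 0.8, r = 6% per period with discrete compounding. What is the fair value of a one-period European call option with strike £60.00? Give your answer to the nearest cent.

£8.83

Risk-neutral probability p = (1 + 0.06 − 0.8)/(1.3 − 0.8) = 0.2600/0.5000 = 0.5200
Terminal stock prices: S_u = 78, S_d = 48
Terminal payoffs (S − K): max(18, 0) = 18, max(-12, 0) = 0
Node 0 (S = 60): V_0 = 1/1.06·[0.5200·18.0000 + 0.4800·0.0000] = 8.8302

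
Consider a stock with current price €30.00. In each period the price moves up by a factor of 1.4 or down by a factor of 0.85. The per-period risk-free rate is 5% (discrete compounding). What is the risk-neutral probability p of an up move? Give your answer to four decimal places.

Risk-neutral probability p = (1 + 0.05 − 0.85)/(1.4 − 0.85) = 0.2000/0.5500 = 0.3636

p = 0.3636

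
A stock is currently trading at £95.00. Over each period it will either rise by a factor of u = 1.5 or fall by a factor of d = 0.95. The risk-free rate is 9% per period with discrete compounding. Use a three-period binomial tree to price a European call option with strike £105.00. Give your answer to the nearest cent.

£21.45

Risk-neutral probability p = (1 + 0.09 − 0.95)/(1.5 − 0.95) = 0.1400/0.5500 = 0.2545
Terminal stock prices: S_uuu = 320.6, S_uud = 203.1, S_udd = 128.6, S_ddd = 81.45
Terminal payoffs (S − K): max(215.6, 0) = 215.6, max(98.06, 0) = 98.06, max(23.61, 0) = 23.61, max(-23.55, 0) = 0
Node uu (S = 213.8): V_uu = 1/1.09·[0.2545·215.6250 + 0.7455·98.0625] = 117.4197
Node ud (S = 135.4): V_ud = 1/1.09·[0.2545·98.0625 + 0.7455·23.6062] = 39.0447
Node dd (S = 85.74): V_dd = 1/1.09·[0.2545·23.6062 + 0.7455·0.0000] = 5.5127
Node u (S = 142.5): V_u = 1/1.09·[0.2545·117.4197 + 0.7455·39.0447] = 54.1236
Node d (S = 90.25): V_d = 1/1.09·[0.2545·39.0447 + 0.7455·5.5127] = 12.8882
Node 0 (S = 95): V_0 = 1/1.09·[0.2545·54.1236 + 0.7455·12.8882] = 21.4537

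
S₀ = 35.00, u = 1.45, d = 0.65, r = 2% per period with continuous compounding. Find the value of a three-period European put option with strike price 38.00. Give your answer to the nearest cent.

10.39

Risk-neutral probability p = (e^0.02 − 0.65)/(1.45 − 0.65) = 0.3702/0.8000 = 0.4628
Terminal stock prices: S_uuu = 106.7, S_uud = 47.83, S_udd = 21.44, S_ddd = 9.612
Terminal payoffs (K − S): max(-68.7, 0) = 0, max(-9.832, 0) = 0, max(16.56, 0) = 16.56, max(28.39, 0) = 28.39
Node uu (S = 73.59): V_uu = e^(−0.02)·[0.4628·0.0000 + 0.5372·0.0000] = 0.0000
Node ud (S = 32.99): V_ud = e^(−0.02)·[0.4628·0.0000 + 0.5372·16.5581] = 8.7197
Node dd (S = 14.79): V_dd = e^(−0.02)·[0.4628·16.5581 + 0.5372·28.3881] = 22.4600
Node u (S = 50.75): V_u = e^(−0.02)·[0.4628·0.0000 + 0.5372·8.7197] = 4.5919
Node d (S = 22.75): V_d = e^(−0.02)·[0.4628·8.7197 + 0.5372·22.4600] = 15.7828
Node 0 (S = 35): V_0 = e^(−0.02)·[0.4628·4.5919 + 0.5372·15.7828] = 10.3942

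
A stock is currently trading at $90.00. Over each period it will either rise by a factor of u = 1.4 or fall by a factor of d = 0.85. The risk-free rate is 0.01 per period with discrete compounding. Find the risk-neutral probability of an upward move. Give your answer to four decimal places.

Risk-neutral probability p = (1 + 0.01 − 0.85)/(1.4 − 0.85) = 0.1600/0.5500 = 0.2909

p = 0.2909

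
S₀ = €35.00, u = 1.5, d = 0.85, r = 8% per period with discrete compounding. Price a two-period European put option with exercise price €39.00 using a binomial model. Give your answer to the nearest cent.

€4.91

Risk-neutral probability p = (1 + 0.08 − 0.85)/(1.5 − 0.85) = 0.2300/0.6500 = 0.3538
Terminal stock prices: S_uu = 78.75, S_ud = 44.62, S_dd = 25.29
Terminal payoffs (K − S): max(-39.75, 0) = 0, max(-5.625, 0) = 0, max(13.71, 0) = 13.71
Node u (S = 52.5): V_u = 1/1.08·[0.3538·0.0000 + 0.6462·0.0000] = 0.0000
Node d (S = 29.75): V_d = 1/1.08·[0.3538·0.0000 + 0.6462·13.7125] = 8.2041
Node 0 (S = 35): V_0 = 1/1.08·[0.3538·0.0000 + 0.6462·8.2041] = 4.9084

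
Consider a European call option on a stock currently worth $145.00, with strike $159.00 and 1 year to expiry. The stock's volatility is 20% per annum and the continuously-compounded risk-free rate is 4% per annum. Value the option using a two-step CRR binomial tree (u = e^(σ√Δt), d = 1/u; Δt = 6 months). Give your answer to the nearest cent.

CRR parameters: u = e^(σ√Δt) = e^(0.2·√0.5) = 1.1519, d = 1/u = 0.8681
Per-period rate: rΔt = 0.04·0.5 = 0.02, so R = e^0.02 = 1.0202
Risk-neutral probability p = (e^0.02 − 0.8681)/(1.1519 − 0.8681) = 0.1521/0.2838 = 0.5359
Terminal stock prices: S_uu = 192.4, S_ud = 145, S_dd = 109.3
Terminal payoffs (S − K): max(33.4, 0) = 33.4, max(-14, 0) = 0, max(-49.72, 0) = 0
Node u (S = 167): V_u = e^(−0.02)·[0.5359·33.4000 + 0.4641·0.0000] = 17.5442
Node d (S = 125.9): V_d = e^(−0.02)·[0.5359·0.0000 + 0.4641·0.0000] = 0.0000
Node 0 (S = 145): V_0 = e^(−0.02)·[0.5359·17.5442 + 0.4641·0.0000] = 9.2156

$9.22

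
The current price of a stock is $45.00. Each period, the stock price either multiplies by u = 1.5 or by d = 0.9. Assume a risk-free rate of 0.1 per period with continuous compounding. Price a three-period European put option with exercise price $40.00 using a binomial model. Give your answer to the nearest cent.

$1.52

Risk-neutral probability p = (e^0.1 − 0.9)/(1.5 − 0.9) = 0.2052/0.6000 = 0.3420
Terminal stock prices: S_uuu = 151.9, S_uud = 91.12, S_udd = 54.68, S_ddd = 32.81
Terminal payoffs (K − S): max(-111.9, 0) = 0, max(-51.12, 0) = 0, max(-14.68, 0) = 0, max(7.195, 0) = 7.195
Node uu (S = 101.2): V_uu = e^(−0.1)·[0.3420·0.0000 + 0.6580·0.0000] = 0.0000
Node ud (S = 60.75): V_ud = e^(−0.1)·[0.3420·0.0000 + 0.6580·0.0000] = 0.0000
Node dd (S = 36.45): V_dd = e^(−0.1)·[0.3420·0.0000 + 0.6580·7.1950] = 4.2841
Node u (S = 67.5): V_u = e^(−0.1)·[0.3420·0.0000 + 0.6580·0.0000] = 0.0000
Node d (S = 40.5): V_d = e^(−0.1)·[0.3420·0.0000 + 0.6580·4.2841] = 2.5509
Node 0 (S = 45): V_0 = e^(−0.1)·[0.3420·0.0000 + 0.6580·2.5509] = 1.5189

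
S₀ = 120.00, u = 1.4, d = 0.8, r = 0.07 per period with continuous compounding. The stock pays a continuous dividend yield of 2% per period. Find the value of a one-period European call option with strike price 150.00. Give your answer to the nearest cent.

7.03

Per-period risk-free factor R = e^0.07 = 1.0725; dividend-adjusted growth = e^(0.07−0.02) = 1.0513.
Risk-neutral probability p = (1.0513 − 0.8)/(1.4 − 0.8) = 0.2513/0.6000 = 0.4188
Terminal stock prices: S_u = 168, S_d = 96
Terminal payoffs (S − K): max(18, 0) = 18, max(-54, 0) = 0
Node 0 (S = 120): V_0 = e^(−0.07)·[0.4188·18.0000 + 0.5812·0.0000] = 7.0285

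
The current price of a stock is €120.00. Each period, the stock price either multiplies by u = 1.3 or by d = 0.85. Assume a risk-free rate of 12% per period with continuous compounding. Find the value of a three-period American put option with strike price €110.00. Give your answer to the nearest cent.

€2.72

Risk-neutral probability p = (e^0.12 − 0.85)/(1.3 − 0.85) = 0.2775/0.4500 = 0.6167
Terminal stock prices: S_uuu = 263.6, S_uud = 172.4, S_udd = 112.7, S_ddd = 73.69
Terminal payoffs (K − S): max(-153.6, 0) = 0, max(-62.38, 0) = 0, max(-2.71, 0) = 0, max(36.31, 0) = 36.31
Node uu (S = 202.8): continuation = e^(−0.12)·[0.6167·0.0000 + 0.3833·0.0000] = 0.0000; exercise value = 0.0000 ≤ continuation, so V_uu = 0.0000
Node ud (S = 132.6): continuation = e^(−0.12)·[0.6167·0.0000 + 0.3833·0.0000] = 0.0000; exercise value = 0.0000 ≤ continuation, so V_ud = 0.0000
Node dd (S = 86.7): continuation = e^(−0.12)·[0.6167·0.0000 + 0.3833·36.3050] = 12.3434; exercise value = 23.3000 > continuation, so V_dd = 23.3000 (exercise)
Node u (S = 156): continuation = e^(−0.12)·[0.6167·0.0000 + 0.3833·0.0000] = 0.0000; exercise value = 0.0000 ≤ continuation, so V_u = 0.0000
Node d (S = 102): continuation = e^(−0.12)·[0.6167·0.0000 + 0.3833·23.3000] = 7.9218; exercise value = 8.0000 > continuation, so V_d = 8.0000 (exercise)
Node 0 (S = 120): continuation = e^(−0.12)·[0.6167·0.0000 + 0.3833·8.0000] = 2.7199; exercise value = 0.0000 ≤ continuation, so V_0 = 2.7199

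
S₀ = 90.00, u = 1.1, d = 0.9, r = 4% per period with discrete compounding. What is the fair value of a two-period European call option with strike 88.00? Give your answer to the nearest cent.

9.90

Risk-neutral probability p = (1 + 0.04 − 0.9)/(1.1 − 0.9) = 0.1400/0.2000 = 0.7000
Terminal stock prices: S_uu = 108.9, S_ud = 89.1, S_dd = 72.9
Terminal payoffs (S − K): max(20.9, 0) = 20.9, max(1.1, 0) = 1.1, max(-15.1, 0) = 0
Node u (S = 99): V_u = 1/1.04·[0.7000·20.9000 + 0.3000·1.1000] = 14.3846
Node d (S = 81): V_d = 1/1.04·[0.7000·1.1000 + 0.3000·0.0000] = 0.7404
Node 0 (S = 90): V_0 = 1/1.04·[0.7000·14.3846 + 0.3000·0.7404] = 9.8955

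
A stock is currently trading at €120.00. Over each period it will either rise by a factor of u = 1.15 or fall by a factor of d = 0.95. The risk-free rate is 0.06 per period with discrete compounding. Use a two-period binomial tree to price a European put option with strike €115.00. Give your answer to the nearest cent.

Risk-neutral probability p = (1 + 0.06 − 0.95)/(1.15 − 0.95) = 0.1100/0.2000 = 0.5500
Terminal stock prices: S_uu = 158.7, S_ud = 131.1, S_dd = 108.3
Terminal payoffs (K − S): max(-43.7, 0) = 0, max(-16.1, 0) = 0, max(6.7, 0) = 6.7
Node u (S = 138): V_u = 1/1.06·[0.5500·0.0000 + 0.4500·0.0000] = 0.0000
Node d (S = 114): V_d = 1/1.06·[0.5500·0.0000 + 0.4500·6.7000] = 2.8443
Node 0 (S = 120): V_0 = 1/1.06·[0.5500·0.0000 + 0.4500·2.8443] = 1.2075

€1.21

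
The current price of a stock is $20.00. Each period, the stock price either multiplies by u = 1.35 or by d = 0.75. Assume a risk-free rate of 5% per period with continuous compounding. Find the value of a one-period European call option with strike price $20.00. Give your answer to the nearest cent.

Risk-neutral probability p = (e^0.05 − 0.75)/(1.35 − 0.75) = 0.3013/0.6000 = 0.5021
Terminal stock prices: S_u = 27, S_d = 15
Terminal payoffs (S − K): max(7, 0) = 7, max(-5, 0) = 0
Node 0 (S = 20): V_0 = e^(−0.05)·[0.5021·7.0000 + 0.4979·0.0000] = 3.3434

$3.34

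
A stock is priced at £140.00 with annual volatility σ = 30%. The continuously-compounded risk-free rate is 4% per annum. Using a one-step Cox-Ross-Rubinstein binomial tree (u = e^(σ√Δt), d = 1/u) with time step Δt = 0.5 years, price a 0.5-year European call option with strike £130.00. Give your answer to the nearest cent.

£20.88

CRR parameters: u = e^(σ√Δt) = e^(0.3·√0.5) = 1.2363, d = 1/u = 0.8089
Per-period rate: rΔt = 0.04·0.5 = 0.02, so R = e^0.02 = 1.0202
Risk-neutral probability p = (e^0.02 − 0.8089)/(1.2363 − 0.8089) = 0.2113/0.4275 = 0.4944
Terminal stock prices: S_u = 173.1, S_d = 113.2
Terminal payoffs (S − K): max(43.08, 0) = 43.08, max(-16.76, 0) = 0
Node 0 (S = 140): V_0 = e^(−0.02)·[0.4944·43.0836 + 0.5056·0.0000] = 20.8798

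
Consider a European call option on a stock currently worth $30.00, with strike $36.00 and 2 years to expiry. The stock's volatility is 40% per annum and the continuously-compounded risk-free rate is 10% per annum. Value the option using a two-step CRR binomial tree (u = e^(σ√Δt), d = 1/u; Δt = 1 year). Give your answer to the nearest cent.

$7.06

CRR parameters: u = e^(σ√Δt) = e^(0.4·√1) = 1.4918, d = 1/u = 0.6703
Per-period rate: rΔt = 0.1·1 = 0.1, so R = e^0.1 = 1.1052
Risk-neutral probability p = (e^0.1 − 0.6703)/(1.4918 − 0.6703) = 0.4349/0.8215 = 0.5293
Terminal stock prices: S_uu = 66.77, S_ud = 30, S_dd = 13.48
Terminal payoffs (S − K): max(30.77, 0) = 30.77, max(-6, 0) = 0, max(-22.52, 0) = 0
Node u (S = 44.75): V_u = e^(−0.1)·[0.5293·30.7662 + 0.4707·0.0000] = 14.7358
Node d (S = 20.11): V_d = e^(−0.1)·[0.5293·0.0000 + 0.4707·0.0000] = 0.0000
Node 0 (S = 30): V_0 = e^(−0.1)·[0.5293·14.7358 + 0.4707·0.0000] = 7.0579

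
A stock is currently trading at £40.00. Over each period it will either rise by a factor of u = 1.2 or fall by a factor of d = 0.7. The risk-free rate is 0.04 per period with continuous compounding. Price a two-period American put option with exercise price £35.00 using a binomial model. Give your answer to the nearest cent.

Risk-neutral probability p = (e^0.04 − 0.7)/(1.2 − 0.7) = 0.3408/0.5000 = 0.6816
Terminal stock prices: S_uu = 57.6, S_ud = 33.6, S_dd = 19.6
Terminal payoffs (K − S): max(-22.6, 0) = 0, max(1.4, 0) = 1.4, max(15.4, 0) = 15.4
Node u (S = 48): continuation = e^(−0.04)·[0.6816·0.0000 + 0.3184·1.4000] = 0.4283; exercise value = 0.0000 ≤ continuation, so V_u = 0.4283
Node d (S = 28): continuation = e^(−0.04)·[0.6816·1.4000 + 0.3184·15.4000] = 5.6276; exercise value = 7.0000 > continuation, so V_d = 7.0000 (exercise)
Node 0 (S = 40): continuation = e^(−0.04)·[0.6816·0.4283 + 0.3184·7.0000] = 2.4217; exercise value = 0.0000 ≤ continuation, so V_0 = 2.4217

£2.42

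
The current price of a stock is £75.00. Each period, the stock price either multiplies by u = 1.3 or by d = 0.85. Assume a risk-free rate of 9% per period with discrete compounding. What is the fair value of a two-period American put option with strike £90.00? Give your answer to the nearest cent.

Risk-neutral probability p = (1 + 0.09 − 0.85)/(1.3 − 0.85) = 0.2400/0.4500 = 0.5333
Terminal stock prices: S_uu = 126.8, S_ud = 82.88, S_dd = 54.19
Terminal payoffs (K − S): max(-36.75, 0) = 0, max(7.125, 0) = 7.125, max(35.81, 0) = 35.81
Node u (S = 97.5): continuation = 1/1.09·[0.5333·0.0000 + 0.4667·7.1250] = 3.0505; exercise value = 0.0000 ≤ continuation, so V_u = 3.0505
Node d (S = 63.75): continuation = 1/1.09·[0.5333·7.1250 + 0.4667·35.8125] = 18.8188; exercise value = 26.2500 > continuation, so V_d = 26.2500 (exercise)
Node 0 (S = 75): continuation = 1/1.09·[0.5333·3.0505 + 0.4667·26.2500] = 12.7311; exercise value = 15.0000 > continuation, so V_0 = 15.0000 (exercise)

£15.00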